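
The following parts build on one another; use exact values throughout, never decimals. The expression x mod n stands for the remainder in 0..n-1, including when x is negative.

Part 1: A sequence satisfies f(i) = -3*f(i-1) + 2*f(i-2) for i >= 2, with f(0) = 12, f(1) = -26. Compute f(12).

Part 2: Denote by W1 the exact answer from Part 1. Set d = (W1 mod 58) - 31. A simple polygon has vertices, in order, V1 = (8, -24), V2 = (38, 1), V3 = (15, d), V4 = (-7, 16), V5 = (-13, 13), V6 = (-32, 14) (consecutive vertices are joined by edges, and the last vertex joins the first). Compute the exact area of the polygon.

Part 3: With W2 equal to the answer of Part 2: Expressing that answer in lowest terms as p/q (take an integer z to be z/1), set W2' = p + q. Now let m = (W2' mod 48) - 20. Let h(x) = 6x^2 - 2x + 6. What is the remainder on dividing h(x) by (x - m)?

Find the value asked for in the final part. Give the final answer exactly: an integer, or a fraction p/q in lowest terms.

994

Part 1: f(2) = -3*(-26) + 2*(12) = 102; iterating: f(2)=102, f(3)=-358, f(4)=1278, f(5)=-4550, f(6)=16206, f(7)=-57718, f(8)=205566, f(9)=-732134, f(10)=2607534, f(11)=-9286870, f(12)=33075678; answer 33075678
Part 2: W1 = 33075678; d = -13; cross terms: (8*1 - 38*-24)=920, (38*-13 - 15*1)=-509, (15*16 - -7*-13)=149, (-7*13 - -13*16)=117, (-13*14 - -32*13)=234, (-32*-24 - 8*14)=656; twice the area = |1567| = 1567; area = 1567/2; answer 1567/2
Part 3: W2 = 1567/2; threaded value p + q = 1569; m = 13; remainder = value at the root: 6*(13)^2 - 2*(13)^1 + 6 = (1014) + (-26) + (6) = 994; answer 994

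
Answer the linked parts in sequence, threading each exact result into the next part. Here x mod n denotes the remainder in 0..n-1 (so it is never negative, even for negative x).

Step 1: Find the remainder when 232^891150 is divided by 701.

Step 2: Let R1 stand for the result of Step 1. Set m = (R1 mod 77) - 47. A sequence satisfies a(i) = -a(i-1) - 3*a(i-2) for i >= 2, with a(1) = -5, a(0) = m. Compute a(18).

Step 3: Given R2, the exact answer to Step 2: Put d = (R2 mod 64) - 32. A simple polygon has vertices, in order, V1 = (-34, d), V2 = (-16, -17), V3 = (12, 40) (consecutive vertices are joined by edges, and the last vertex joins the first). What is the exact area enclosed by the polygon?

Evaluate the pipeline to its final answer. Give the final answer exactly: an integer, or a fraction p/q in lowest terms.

625

Step 1: squarings mod 701: 232^1=232, 232^2=548, 232^4=276, 232^8=468, 232^16=312, 232^32=606, 232^64=613, 232^128=33, 232^256=388, 232^512=530, 232^1024=500, 232^2048=444, 232^4096=155, 232^8192=191, 232^16384=29, 232^32768=140, 232^65536=673, 232^131072=83, 232^262144=580, 232^524288=621; 232^891150 = 232^2 * 232^4 * 232^8 * 232^256 * 232^2048 * 232^4096 * 232^32768 * 232^65536 * 232^262144 * 232^524288 = 151 (mod 701); answer 151
Step 2: R1 = 151; m = 27; a(2) = -1*(-5) - 3*(27) = -76; iterating: a(2)=-76, a(3)=91, a(4)=137, a(5)=-410, a(6)=-1, a(7)=1231, a(8)=-1228, a(9)=-2465, a(10)=6149, a(11)=1246, a(12)=-19693, a(13)=15955, a(14)=43124, a(15)=-90989, a(16)=-38383, a(17)=311350, a(18)=-196201; answer -196201
Step 3: R2 = -196201; d = -9; cross terms: (-34*-17 - -16*-9)=434, (-16*40 - 12*-17)=-436, (12*-9 - -34*40)=1252; twice the area = |1250| = 1250; area = 625; answer 625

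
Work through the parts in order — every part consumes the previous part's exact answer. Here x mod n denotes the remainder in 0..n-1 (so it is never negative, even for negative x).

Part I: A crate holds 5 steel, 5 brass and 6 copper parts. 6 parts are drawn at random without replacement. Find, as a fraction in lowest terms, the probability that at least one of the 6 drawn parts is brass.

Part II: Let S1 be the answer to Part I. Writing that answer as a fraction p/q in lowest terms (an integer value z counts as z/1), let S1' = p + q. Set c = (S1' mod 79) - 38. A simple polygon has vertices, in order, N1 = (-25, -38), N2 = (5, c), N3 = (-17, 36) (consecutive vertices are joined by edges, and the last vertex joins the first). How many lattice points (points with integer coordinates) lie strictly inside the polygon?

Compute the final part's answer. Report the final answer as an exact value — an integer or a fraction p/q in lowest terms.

1020

Part I: total draws C(16,6) = 8008; complement C(11,6) = 462; favorable 8008 - 462 = 7546; P = 49/52; answer 49/52
Part II: S1 = 49/52; threaded value p + q = 101; c = -16; cross terms: (-25*-16 - 5*-38)=590, (5*36 - -17*-16)=-92, (-17*-38 - -25*36)=1546; twice the area = |2044| = 2044; area = 1022; boundary points = 2 + 2 + 2 = 6; strictly interior points = area - boundary/2 + 1 = 1020; answer 1020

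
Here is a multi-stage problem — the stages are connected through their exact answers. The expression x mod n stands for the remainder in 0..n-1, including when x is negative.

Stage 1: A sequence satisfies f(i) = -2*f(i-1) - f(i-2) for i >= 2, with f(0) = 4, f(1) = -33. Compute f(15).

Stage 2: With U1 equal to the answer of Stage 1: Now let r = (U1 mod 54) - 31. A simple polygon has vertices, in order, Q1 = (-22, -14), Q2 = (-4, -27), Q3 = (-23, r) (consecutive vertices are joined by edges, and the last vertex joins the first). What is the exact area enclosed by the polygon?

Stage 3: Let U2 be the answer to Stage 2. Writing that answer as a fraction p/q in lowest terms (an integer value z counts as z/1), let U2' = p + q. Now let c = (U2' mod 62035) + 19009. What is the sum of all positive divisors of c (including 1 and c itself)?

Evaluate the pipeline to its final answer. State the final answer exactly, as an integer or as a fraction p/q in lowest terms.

Stage 1: f(2) = -2*(-33) - 1*(4) = 62; iterating: f(2)=62, f(3)=-91, f(4)=120, f(5)=-149, f(6)=178, f(7)=-207, f(8)=236, f(9)=-265, f(10)=294, f(11)=-323, f(12)=352, f(13)=-381, f(14)=410, f(15)=-439; answer -439
Stage 2: U1 = -439; r = 16; cross terms: (-22*-27 - -4*-14)=538, (-4*16 - -23*-27)=-685, (-23*-14 - -22*16)=674; twice the area = |527| = 527; area = 527/2; answer 527/2
Stage 3: U2 = 527/2; threaded value p + q = 529; c = 19538; 19538 = 2 * 9769; sigma = (1 + 2) * (1 + 9769) = 3 * 9770 = 29310; answer 29310

29310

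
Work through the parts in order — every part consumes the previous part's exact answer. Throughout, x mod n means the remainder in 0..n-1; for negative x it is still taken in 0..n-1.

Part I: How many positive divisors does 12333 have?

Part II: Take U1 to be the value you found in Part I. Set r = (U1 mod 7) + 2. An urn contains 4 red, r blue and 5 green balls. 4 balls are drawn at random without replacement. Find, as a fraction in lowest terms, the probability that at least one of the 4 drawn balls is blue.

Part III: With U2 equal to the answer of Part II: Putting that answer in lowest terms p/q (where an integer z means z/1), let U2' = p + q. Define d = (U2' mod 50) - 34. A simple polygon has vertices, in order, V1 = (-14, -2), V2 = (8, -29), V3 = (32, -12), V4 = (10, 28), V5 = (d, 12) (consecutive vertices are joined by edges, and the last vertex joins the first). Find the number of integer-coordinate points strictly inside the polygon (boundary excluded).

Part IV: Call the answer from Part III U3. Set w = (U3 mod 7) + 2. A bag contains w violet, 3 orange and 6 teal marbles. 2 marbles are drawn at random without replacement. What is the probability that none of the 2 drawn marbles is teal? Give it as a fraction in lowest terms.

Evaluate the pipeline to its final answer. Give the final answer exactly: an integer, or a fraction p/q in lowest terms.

12/35

Part I: 12333 = 3 * 4111; number of divisors = (1+1) * (1+1) = 4; answer 4
Part II: U1 = 4; r = 6; total draws C(15,4) = 1365; complement C(9,4) = 126; favorable 1365 - 126 = 1239; P = 59/65; answer 59/65
Part III: U2 = 59/65; threaded value p + q = 124; d = -10; cross terms: (-14*-29 - 8*-2)=422, (8*-12 - 32*-29)=832, (32*28 - 10*-12)=1016, (10*12 - -10*28)=400, (-10*-2 - -14*12)=188; twice the area = |2858| = 2858; area = 1429; boundary points = 1 + 1 + 2 + 4 + 2 = 10; strictly interior points = area - boundary/2 + 1 = 1425; answer 1425
Part IV: U3 = 1425; w = 6; total draws C(15,2) = 105; favorable C(9,2) = 36; P = 12/35; answer 12/35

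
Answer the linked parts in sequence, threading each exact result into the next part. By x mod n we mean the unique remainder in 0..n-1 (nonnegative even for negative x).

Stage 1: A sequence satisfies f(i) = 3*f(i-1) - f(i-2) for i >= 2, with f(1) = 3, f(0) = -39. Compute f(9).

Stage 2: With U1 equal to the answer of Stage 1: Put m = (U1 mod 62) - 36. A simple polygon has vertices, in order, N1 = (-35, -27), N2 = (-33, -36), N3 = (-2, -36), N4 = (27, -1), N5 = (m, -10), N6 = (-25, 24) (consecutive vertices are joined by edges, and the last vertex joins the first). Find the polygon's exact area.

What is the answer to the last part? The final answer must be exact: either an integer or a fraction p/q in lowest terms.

3929/2

Stage 1: f(2) = 3*(3) - 1*(-39) = 48; iterating: f(2)=48, f(3)=141, f(4)=375, f(5)=984, f(6)=2577, f(7)=6747, f(8)=17664, f(9)=46245; answer 46245
Stage 2: U1 = 46245; m = 19; cross terms: (-35*-36 - -33*-27)=369, (-33*-36 - -2*-36)=1116, (-2*-1 - 27*-36)=974, (27*-10 - 19*-1)=-251, (19*24 - -25*-10)=206, (-25*-27 - -35*24)=1515; twice the area = |3929| = 3929; area = 3929/2; answer 3929/2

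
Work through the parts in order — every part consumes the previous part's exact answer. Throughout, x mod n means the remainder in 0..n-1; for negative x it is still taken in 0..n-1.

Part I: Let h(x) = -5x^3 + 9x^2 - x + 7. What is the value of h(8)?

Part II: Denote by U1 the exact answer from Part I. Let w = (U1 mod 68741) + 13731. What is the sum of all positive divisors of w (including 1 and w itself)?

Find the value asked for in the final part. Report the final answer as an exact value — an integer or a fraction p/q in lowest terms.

Part I: -5*(8)^3 + 9*(8)^2 - 1*(8)^1 + 7 = (-2560) + (576) + (-8) + (7) = -1985; answer -1985
Part II: U1 = -1985; w = 80487; 80487 = 3^3 * 11 * 271; sigma = (1 + 3 + 9 + 27) * (1 + 11) * (1 + 271) = 40 * 12 * 272 = 130560; answer 130560

130560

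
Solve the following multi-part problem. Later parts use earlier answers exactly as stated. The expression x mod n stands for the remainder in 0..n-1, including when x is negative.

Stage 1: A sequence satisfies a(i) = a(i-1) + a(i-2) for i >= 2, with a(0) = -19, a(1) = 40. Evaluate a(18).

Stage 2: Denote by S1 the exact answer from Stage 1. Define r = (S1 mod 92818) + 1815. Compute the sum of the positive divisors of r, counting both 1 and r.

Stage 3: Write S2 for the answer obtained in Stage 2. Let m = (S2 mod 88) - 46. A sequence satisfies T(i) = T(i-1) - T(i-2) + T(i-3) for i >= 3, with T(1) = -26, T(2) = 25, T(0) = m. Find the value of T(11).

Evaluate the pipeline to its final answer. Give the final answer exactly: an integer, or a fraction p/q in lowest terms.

21

Stage 1: a(2) = 1*(40) + 1*(-19) = 21; iterating: a(2)=21, a(3)=61, a(4)=82, a(5)=143, a(6)=225, a(7)=368, a(8)=593, a(9)=961, a(10)=1554, a(11)=2515, a(12)=4069, a(13)=6584, a(14)=10653, a(15)=17237, a(16)=27890, a(17)=45127, a(18)=73017; answer 73017
Stage 2: S1 = 73017; r = 74832; 74832 = 2^4 * 3 * 1559; sigma = (1 + 2 + 4 + 8 + 16) * (1 + 3) * (1 + 1559) = 31 * 4 * 1560 = 193440; answer 193440
Stage 3: S2 = 193440; m = -30; T(3) = 1*(25) - 1*(-26) + 1*(-30) = 21; iterating: T(3)=21, T(4)=-30, T(5)=-26, T(6)=25, T(7)=21, T(8)=-30, T(9)=-26, T(10)=25, T(11)=21; answer 21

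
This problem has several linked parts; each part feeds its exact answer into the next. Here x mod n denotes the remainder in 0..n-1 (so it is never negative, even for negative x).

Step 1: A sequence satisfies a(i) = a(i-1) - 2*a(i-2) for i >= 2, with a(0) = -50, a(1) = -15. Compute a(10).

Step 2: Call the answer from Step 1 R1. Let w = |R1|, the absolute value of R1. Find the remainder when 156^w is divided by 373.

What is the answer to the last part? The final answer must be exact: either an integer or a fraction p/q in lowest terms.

Step 1: a(2) = 1*(-15) - 2*(-50) = 85; iterating: a(2)=85, a(3)=115, a(4)=-55, a(5)=-285, a(6)=-175, a(7)=395, a(8)=745, a(9)=-45, a(10)=-1535; answer -1535
Step 2: R1 = -1535; w = 1535; squarings mod 373: 156^1=156, 156^2=91, 156^4=75, 156^8=30, 156^16=154, 156^32=217, 156^64=91, 156^128=75, 156^256=30, 156^512=154, 156^1024=217; 156^1535 = 156^1 * 156^2 * 156^4 * 156^8 * 156^16 * 156^32 * 156^64 * 156^128 * 156^256 * 156^1024 = 219 (mod 373); answer 219

219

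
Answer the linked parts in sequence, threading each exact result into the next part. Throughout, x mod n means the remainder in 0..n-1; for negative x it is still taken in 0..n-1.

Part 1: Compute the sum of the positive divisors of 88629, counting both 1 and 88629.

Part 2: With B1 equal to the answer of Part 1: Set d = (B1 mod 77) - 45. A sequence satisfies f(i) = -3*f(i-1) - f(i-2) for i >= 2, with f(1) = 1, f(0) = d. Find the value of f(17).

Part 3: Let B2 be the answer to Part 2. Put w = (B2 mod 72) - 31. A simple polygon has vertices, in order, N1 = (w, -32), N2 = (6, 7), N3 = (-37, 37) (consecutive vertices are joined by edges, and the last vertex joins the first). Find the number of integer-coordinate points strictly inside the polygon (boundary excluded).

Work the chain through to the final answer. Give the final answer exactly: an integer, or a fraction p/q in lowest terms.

Part 1: 88629 = 3 * 31 * 953; sigma = (1 + 3) * (1 + 31) * (1 + 953) = 4 * 32 * 954 = 122112; answer 122112
Part 2: B1 = 122112; d = 22; f(2) = -3*(1) - 1*(22) = -25; iterating: f(2)=-25, f(3)=74, f(4)=-197, f(5)=517, f(6)=-1354, f(7)=3545, f(8)=-9281, f(9)=24298, f(10)=-63613, f(11)=166541, f(12)=-436010, f(13)=1141489, f(14)=-2988457, f(15)=7823882, f(16)=-20483189, f(17)=53625685; answer 53625685
Part 3: B2 = 53625685; w = -18; cross terms: (-18*7 - 6*-32)=66, (6*37 - -37*7)=481, (-37*-32 - -18*37)=1850; twice the area = |2397| = 2397; area = 2397/2; boundary points = 3 + 1 + 1 = 5; strictly interior points = area - boundary/2 + 1 = 1197; answer 1197

1197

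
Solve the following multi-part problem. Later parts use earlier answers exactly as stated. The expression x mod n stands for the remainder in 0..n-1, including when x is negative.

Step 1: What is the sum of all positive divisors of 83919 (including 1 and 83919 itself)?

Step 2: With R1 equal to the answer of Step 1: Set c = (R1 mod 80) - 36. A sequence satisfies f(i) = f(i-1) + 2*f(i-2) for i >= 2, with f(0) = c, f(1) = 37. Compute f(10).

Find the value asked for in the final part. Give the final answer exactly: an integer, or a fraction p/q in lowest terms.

11249

Step 1: 83919 = 3 * 11 * 2543; sigma = (1 + 3) * (1 + 11) * (1 + 2543) = 4 * 12 * 2544 = 122112; answer 122112
Step 2: R1 = 122112; c = -4; f(2) = 1*(37) + 2*(-4) = 29; iterating: f(2)=29, f(3)=103, f(4)=161, f(5)=367, f(6)=689, f(7)=1423, f(8)=2801, f(9)=5647, f(10)=11249; answer 11249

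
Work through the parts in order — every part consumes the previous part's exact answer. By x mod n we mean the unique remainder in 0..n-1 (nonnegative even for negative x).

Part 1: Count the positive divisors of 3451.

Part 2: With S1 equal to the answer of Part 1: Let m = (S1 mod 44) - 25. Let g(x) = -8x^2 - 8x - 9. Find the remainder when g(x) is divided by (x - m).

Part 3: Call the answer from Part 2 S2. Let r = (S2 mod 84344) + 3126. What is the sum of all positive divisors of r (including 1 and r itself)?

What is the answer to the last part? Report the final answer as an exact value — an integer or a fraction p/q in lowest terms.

105336

Part 1: 3451 = 7 * 17 * 29; number of divisors = (1+1) * (1+1) * (1+1) = 8; answer 8
Part 2: S1 = 8; m = -17; remainder = value at the root: -8*(-17)^2 - 8*(-17)^1 - 9 = (-2312) + (136) + (-9) = -2185; answer -2185
Part 3: S2 = -2185; r = 85285; 85285 = 5 * 37 * 461; sigma = (1 + 5) * (1 + 37) * (1 + 461) = 6 * 38 * 462 = 105336; answer 105336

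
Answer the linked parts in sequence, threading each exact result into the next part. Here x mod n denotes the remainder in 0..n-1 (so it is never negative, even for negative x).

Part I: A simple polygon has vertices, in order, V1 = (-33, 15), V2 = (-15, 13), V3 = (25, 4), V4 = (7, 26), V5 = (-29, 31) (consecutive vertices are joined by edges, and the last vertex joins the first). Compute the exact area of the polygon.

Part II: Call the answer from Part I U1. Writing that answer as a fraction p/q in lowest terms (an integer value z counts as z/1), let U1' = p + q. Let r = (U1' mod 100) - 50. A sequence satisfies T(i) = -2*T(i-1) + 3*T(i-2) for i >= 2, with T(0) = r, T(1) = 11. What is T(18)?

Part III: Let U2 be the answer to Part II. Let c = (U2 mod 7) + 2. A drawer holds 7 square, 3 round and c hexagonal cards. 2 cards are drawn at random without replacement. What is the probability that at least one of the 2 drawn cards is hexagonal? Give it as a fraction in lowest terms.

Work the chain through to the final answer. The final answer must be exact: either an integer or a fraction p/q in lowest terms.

Part I: cross terms: (-33*13 - -15*15)=-204, (-15*4 - 25*13)=-385, (25*26 - 7*4)=622, (7*31 - -29*26)=971, (-29*15 - -33*31)=588; twice the area = |1592| = 1592; area = 796; answer 796
Part II: U1 = 796; threaded value p + q = 797; r = 47; T(2) = -2*(11) + 3*(47) = 119; iterating: T(2)=119, T(3)=-205, T(4)=767, T(5)=-2149, T(6)=6599, T(7)=-19645, T(8)=59087, T(9)=-177109, T(10)=531479, T(11)=-1594285, T(12)=4783007, T(13)=-14348869, T(14)=43046759, T(15)=-129140125, T(16)=387420527, T(17)=-1162261429, T(18)=3486784439; answer 3486784439
Part III: U2 = 3486784439; c = 7; total draws C(17,2) = 136; complement C(10,2) = 45; favorable 136 - 45 = 91; P = 91/136; answer 91/136

91/136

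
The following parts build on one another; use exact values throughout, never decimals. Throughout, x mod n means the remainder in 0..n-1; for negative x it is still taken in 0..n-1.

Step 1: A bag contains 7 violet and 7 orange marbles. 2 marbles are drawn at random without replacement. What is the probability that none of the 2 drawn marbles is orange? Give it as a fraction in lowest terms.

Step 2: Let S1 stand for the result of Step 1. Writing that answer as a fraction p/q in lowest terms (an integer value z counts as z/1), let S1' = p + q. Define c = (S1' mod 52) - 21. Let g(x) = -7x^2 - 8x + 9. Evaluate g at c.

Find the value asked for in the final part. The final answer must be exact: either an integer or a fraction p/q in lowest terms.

-126

Step 1: total draws C(14,2) = 91; favorable C(7,2) = 21; P = 3/13; answer 3/13
Step 2: S1 = 3/13; threaded value p + q = 16; c = -5; -7*(-5)^2 - 8*(-5)^1 + 9 = (-175) + (40) + (9) = -126; answer -126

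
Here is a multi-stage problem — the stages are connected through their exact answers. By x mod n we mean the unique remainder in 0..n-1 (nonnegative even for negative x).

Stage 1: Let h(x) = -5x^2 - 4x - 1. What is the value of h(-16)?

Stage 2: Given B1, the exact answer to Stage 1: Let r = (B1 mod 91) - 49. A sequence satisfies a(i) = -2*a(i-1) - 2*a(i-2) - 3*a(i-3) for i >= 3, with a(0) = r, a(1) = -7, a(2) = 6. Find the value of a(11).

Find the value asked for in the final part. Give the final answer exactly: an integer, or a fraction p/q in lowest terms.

-2632

Stage 1: -5*(-16)^2 - 4*(-16)^1 - 1 = (-1280) + (64) + (-1) = -1217; answer -1217
Stage 2: B1 = -1217; r = 8; a(3) = -2*(6) - 2*(-7) - 3*(8) = -22; iterating: a(3)=-22, a(4)=53, a(5)=-80, a(6)=120, a(7)=-239, a(8)=478, a(9)=-838, a(10)=1437, a(11)=-2632; answer -2632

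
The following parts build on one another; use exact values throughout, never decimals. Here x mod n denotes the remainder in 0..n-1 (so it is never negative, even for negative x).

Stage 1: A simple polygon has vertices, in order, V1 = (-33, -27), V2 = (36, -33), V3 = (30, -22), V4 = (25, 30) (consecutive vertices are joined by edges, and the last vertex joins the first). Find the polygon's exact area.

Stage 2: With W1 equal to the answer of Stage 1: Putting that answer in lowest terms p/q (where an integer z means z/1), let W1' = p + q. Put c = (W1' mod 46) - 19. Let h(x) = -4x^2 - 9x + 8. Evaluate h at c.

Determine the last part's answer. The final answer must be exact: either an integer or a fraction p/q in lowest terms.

Stage 1: cross terms: (-33*-33 - 36*-27)=2061, (36*-22 - 30*-33)=198, (30*30 - 25*-22)=1450, (25*-27 - -33*30)=315; twice the area = |4024| = 4024; area = 2012; answer 2012
Stage 2: W1 = 2012; threaded value p + q = 2013; c = 16; -4*(16)^2 - 9*(16)^1 + 8 = (-1024) + (-144) + (8) = -1160; answer -1160

-1160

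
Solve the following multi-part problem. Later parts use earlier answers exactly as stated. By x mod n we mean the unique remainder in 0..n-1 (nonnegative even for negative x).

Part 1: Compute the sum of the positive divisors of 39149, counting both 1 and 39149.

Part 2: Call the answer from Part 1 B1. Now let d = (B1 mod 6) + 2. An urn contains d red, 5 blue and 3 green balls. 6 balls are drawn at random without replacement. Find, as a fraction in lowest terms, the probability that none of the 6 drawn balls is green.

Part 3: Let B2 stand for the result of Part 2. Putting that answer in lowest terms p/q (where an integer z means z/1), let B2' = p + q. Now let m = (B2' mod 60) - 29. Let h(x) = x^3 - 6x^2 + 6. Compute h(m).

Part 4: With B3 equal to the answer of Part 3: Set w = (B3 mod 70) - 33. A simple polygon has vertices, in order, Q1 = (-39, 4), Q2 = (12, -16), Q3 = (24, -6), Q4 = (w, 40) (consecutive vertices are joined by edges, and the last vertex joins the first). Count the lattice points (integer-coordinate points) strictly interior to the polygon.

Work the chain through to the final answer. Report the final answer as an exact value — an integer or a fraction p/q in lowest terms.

Part 1: 39149 = 11 * 3559; sigma = (1 + 11) * (1 + 3559) = 12 * 3560 = 42720; answer 42720
Part 2: B1 = 42720; d = 2; total draws C(10,6) = 210; favorable C(7,6) = 7; P = 1/30; answer 1/30
Part 3: B2 = 1/30; threaded value p + q = 31; m = 2; 1*(2)^3 - 6*(2)^2 + 6 = (8) + (-24) + (6) = -10; answer -10
Part 4: B3 = -10; w = 27; cross terms: (-39*-16 - 12*4)=576, (12*-6 - 24*-16)=312, (24*40 - 27*-6)=1122, (27*4 - -39*40)=1668; twice the area = |3678| = 3678; area = 1839; boundary points = 1 + 2 + 1 + 6 = 10; strictly interior points = area - boundary/2 + 1 = 1835; answer 1835

1835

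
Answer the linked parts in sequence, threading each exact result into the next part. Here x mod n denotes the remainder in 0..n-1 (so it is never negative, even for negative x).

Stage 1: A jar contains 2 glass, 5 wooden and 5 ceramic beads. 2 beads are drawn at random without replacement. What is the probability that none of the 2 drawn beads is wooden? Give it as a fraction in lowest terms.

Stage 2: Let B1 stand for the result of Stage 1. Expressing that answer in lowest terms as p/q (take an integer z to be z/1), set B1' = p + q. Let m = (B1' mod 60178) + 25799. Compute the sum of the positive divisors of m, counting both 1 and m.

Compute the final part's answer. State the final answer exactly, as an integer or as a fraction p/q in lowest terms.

Stage 1: total draws C(12,2) = 66; favorable C(7,2) = 21; P = 7/22; answer 7/22
Stage 2: B1 = 7/22; threaded value p + q = 29; m = 25828; 25828 = 2^2 * 11 * 587; sigma = (1 + 2 + 4) * (1 + 11) * (1 + 587) = 7 * 12 * 588 = 49392; answer 49392

49392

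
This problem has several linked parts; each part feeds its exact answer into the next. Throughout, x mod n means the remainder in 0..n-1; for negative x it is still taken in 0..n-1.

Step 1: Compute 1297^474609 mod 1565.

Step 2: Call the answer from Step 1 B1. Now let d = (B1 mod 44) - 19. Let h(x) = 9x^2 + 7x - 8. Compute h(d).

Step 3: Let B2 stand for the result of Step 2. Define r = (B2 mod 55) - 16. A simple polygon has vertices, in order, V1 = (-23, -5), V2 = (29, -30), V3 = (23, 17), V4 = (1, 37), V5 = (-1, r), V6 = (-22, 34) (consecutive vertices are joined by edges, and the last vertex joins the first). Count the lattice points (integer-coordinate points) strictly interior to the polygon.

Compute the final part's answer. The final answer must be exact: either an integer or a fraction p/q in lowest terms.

Step 1: squarings mod 1565: 1297^1=1297, 1297^2=1399, 1297^4=951, 1297^8=1396, 1297^16=391, 1297^32=1076, 1297^64=1241, 1297^128=121, 1297^256=556, 1297^512=831, 1297^1024=396, 1297^2048=316, 1297^4096=1261, 1297^8192=81, 1297^16384=301, 1297^32768=1396, 1297^65536=391, 1297^131072=1076, 1297^262144=1241; 1297^474609 = 1297^1 * 1297^16 * 1297^32 * 1297^64 * 1297^128 * 1297^256 * 1297^1024 * 1297^2048 * 1297^4096 * 1297^8192 * 1297^65536 * 1297^131072 * 1297^262144 = 1542 (mod 1565); answer 1542
Step 2: B1 = 1542; d = -17; 9*(-17)^2 + 7*(-17)^1 - 8 = (2601) + (-119) + (-8) = 2474; answer 2474
Step 3: B2 = 2474; r = 38; cross terms: (-23*-30 - 29*-5)=835, (29*17 - 23*-30)=1183, (23*37 - 1*17)=834, (1*38 - -1*37)=75, (-1*34 - -22*38)=802, (-22*-5 - -23*34)=892; twice the area = |4621| = 4621; area = 4621/2; boundary points = 1 + 1 + 2 + 1 + 1 + 1 = 7; strictly interior points = area - boundary/2 + 1 = 2308; answer 2308

2308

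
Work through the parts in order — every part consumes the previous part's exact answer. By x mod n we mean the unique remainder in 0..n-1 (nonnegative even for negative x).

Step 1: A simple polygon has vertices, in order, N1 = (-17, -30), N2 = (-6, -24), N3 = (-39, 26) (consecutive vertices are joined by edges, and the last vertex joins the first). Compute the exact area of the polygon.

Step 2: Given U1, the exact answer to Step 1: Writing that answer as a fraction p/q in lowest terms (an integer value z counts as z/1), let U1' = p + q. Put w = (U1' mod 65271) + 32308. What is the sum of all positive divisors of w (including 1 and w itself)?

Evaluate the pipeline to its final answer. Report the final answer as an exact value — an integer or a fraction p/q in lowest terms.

41040

Step 1: cross terms: (-17*-24 - -6*-30)=228, (-6*26 - -39*-24)=-1092, (-39*-30 - -17*26)=1612; twice the area = |748| = 748; area = 374; answer 374
Step 2: U1 = 374; threaded value p + q = 375; w = 32683; 32683 = 7^2 * 23 * 29; sigma = (1 + 7 + 49) * (1 + 23) * (1 + 29) = 57 * 24 * 30 = 41040; answer 41040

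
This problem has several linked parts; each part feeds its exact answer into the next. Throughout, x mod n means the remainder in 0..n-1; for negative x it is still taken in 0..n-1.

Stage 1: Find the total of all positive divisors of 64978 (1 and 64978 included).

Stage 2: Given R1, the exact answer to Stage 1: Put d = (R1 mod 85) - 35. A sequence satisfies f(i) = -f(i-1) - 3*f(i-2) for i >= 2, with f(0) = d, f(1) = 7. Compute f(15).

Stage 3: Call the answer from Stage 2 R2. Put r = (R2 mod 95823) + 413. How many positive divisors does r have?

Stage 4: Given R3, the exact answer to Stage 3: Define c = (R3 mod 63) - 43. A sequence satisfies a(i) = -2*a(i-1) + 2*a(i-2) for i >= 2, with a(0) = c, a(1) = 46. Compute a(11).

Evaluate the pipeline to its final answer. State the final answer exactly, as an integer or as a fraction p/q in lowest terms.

1255168

Stage 1: 64978 = 2 * 53 * 613; sigma = (1 + 2) * (1 + 53) * (1 + 613) = 3 * 54 * 614 = 99468; answer 99468
Stage 2: R1 = 99468; d = -17; f(2) = -1*(7) - 3*(-17) = 44; iterating: f(2)=44, f(3)=-65, f(4)=-67, f(5)=262, f(6)=-61, f(7)=-725, f(8)=908, f(9)=1267, f(10)=-3991, f(11)=190, f(12)=11783, f(13)=-12353, f(14)=-22996, f(15)=60055; answer 60055
Stage 3: R2 = 60055; r = 60468; 60468 = 2^2 * 3 * 5039; number of divisors = (2+1) * (1+1) * (1+1) = 12; answer 12
Stage 4: R3 = 12; c = -31; a(2) = -2*(46) + 2*(-31) = -154; iterating: a(2)=-154, a(3)=400, a(4)=-1108, a(5)=3016, a(6)=-8248, a(7)=22528, a(8)=-61552, a(9)=168160, a(10)=-459424, a(11)=1255168; answer 1255168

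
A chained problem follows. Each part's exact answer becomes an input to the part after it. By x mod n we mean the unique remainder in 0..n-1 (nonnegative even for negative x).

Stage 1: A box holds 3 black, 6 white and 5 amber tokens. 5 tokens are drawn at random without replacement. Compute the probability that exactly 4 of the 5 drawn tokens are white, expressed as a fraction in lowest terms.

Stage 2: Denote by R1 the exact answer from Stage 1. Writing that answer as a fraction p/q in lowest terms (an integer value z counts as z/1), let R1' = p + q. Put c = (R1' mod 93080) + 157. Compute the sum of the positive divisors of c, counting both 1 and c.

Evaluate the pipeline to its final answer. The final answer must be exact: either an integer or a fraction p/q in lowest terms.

2880

Stage 1: total draws C(14,5) = 2002; favorable C(6,4)*C(8,1) = 120; P = 60/1001; answer 60/1001
Stage 2: R1 = 60/1001; threaded value p + q = 1061; c = 1218; 1218 = 2 * 3 * 7 * 29; sigma = (1 + 2) * (1 + 3) * (1 + 7) * (1 + 29) = 3 * 4 * 8 * 30 = 2880; answer 2880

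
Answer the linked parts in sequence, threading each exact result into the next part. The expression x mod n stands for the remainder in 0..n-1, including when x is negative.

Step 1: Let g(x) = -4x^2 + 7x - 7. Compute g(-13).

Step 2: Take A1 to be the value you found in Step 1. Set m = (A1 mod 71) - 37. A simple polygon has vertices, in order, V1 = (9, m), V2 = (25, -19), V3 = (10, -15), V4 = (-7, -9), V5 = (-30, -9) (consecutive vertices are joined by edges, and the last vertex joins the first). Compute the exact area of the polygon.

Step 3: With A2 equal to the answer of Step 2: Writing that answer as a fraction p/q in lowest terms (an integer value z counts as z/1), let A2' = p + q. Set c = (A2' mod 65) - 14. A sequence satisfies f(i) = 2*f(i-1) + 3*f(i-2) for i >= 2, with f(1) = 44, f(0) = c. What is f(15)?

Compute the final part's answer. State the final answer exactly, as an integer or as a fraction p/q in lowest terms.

Step 1: -4*(-13)^2 + 7*(-13)^1 - 7 = (-676) + (-91) + (-7) = -774; answer -774
Step 2: A1 = -774; m = -30; cross terms: (9*-19 - 25*-30)=579, (25*-15 - 10*-19)=-185, (10*-9 - -7*-15)=-195, (-7*-9 - -30*-9)=-207, (-30*-30 - 9*-9)=981; twice the area = |973| = 973; area = 973/2; answer 973/2
Step 3: A2 = 973/2; threaded value p + q = 975; c = -14; f(2) = 2*(44) + 3*(-14) = 46; iterating: f(2)=46, f(3)=224, f(4)=586, f(5)=1844, f(6)=5446, f(7)=16424, f(8)=49186, f(9)=147644, f(10)=442846, f(11)=1328624, f(12)=3985786, f(13)=11957444, f(14)=35872246, f(15)=107616824; answer 107616824

107616824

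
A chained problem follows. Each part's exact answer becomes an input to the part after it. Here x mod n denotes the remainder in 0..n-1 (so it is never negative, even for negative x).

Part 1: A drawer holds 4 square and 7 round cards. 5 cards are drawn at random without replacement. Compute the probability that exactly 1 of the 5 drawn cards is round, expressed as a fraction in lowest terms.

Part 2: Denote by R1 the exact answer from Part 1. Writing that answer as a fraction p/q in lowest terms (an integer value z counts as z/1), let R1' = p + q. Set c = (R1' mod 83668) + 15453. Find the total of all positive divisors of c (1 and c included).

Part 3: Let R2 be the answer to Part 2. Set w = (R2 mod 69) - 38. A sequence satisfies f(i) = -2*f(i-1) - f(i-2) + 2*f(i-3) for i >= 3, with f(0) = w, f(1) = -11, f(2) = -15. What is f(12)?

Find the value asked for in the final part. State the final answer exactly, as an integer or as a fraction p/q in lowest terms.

-5937

Part 1: total draws C(11,5) = 462; favorable C(7,1)*C(4,4) = 7; P = 1/66; answer 1/66
Part 2: R1 = 1/66; threaded value p + q = 67; c = 15520; 15520 = 2^5 * 5 * 97; sigma = (1 + 2 + 4 + 8 + 16 + 32) * (1 + 5) * (1 + 97) = 63 * 6 * 98 = 37044; answer 37044
Part 3: R2 = 37044; w = 22; f(3) = -2*(-15) - 1*(-11) + 2*(22) = 85; iterating: f(3)=85, f(4)=-177, f(5)=239, f(6)=-131, f(7)=-331, f(8)=1271, f(9)=-2473, f(10)=3013, f(11)=-1011, f(12)=-5937; answer -5937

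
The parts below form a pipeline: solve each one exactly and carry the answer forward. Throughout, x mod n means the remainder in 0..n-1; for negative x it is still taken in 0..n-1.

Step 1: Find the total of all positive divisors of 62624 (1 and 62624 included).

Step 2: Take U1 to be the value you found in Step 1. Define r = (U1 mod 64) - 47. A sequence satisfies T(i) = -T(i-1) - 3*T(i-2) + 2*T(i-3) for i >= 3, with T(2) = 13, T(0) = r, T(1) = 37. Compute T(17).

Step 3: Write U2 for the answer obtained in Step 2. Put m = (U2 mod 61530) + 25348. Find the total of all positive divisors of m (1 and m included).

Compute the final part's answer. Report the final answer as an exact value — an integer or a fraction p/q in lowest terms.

Step 1: 62624 = 2^5 * 19 * 103; sigma = (1 + 2 + 4 + 8 + 16 + 32) * (1 + 19) * (1 + 103) = 63 * 20 * 104 = 131040; answer 131040
Step 2: U1 = 131040; r = -15; T(3) = -1*(13) - 3*(37) + 2*(-15) = -154; iterating: T(3)=-154, T(4)=189, T(5)=299, T(6)=-1174, T(7)=655, T(8)=3465, T(9)=-7778, T(10)=-1307, T(11)=31571, T(12)=-43206, T(13)=-54121, T(14)=246881, T(15)=-170930, T(16)=-677955, T(17)=1684507; answer 1684507
Step 3: U2 = 1684507; m = 48545; 48545 = 5 * 7 * 19 * 73; sigma = (1 + 5) * (1 + 7) * (1 + 19) * (1 + 73) = 6 * 8 * 20 * 74 = 71040; answer 71040

71040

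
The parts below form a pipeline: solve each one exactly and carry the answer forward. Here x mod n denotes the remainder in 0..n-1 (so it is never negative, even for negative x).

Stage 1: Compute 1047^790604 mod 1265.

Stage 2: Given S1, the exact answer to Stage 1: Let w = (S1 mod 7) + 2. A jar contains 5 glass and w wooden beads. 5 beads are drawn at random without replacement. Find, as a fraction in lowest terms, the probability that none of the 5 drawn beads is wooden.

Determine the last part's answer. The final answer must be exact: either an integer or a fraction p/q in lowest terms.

Stage 1: squarings mod 1265: 1047^1=1047, 1047^2=719, 1047^4=841, 1047^8=146, 1047^16=1076, 1047^32=301, 1047^64=786, 1047^128=476, 1047^256=141, 1047^512=906, 1047^1024=1116, 1047^2048=696, 1047^4096=1186, 1047^8192=1181, 1047^16384=731, 1047^32768=531, 1047^65536=1131, 1047^131072=246, 1047^262144=1061, 1047^524288=1136; 1047^790604 = 1047^4 * 1047^8 * 1047^64 * 1047^4096 * 1047^262144 * 1047^524288 = 1116 (mod 1265); answer 1116
Stage 2: S1 = 1116; w = 5; total draws C(10,5) = 252; favorable C(5,5) = 1; P = 1/252; answer 1/252

1/252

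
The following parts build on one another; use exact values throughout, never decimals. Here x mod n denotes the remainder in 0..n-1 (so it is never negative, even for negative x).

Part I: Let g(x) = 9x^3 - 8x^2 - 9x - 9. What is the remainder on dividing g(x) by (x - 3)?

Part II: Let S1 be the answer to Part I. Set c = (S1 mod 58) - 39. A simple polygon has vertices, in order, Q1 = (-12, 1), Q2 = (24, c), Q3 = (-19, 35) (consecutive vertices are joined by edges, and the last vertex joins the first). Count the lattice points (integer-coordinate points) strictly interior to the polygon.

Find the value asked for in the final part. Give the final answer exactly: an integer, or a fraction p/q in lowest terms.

Part I: remainder = value at the root: 9*(3)^3 - 8*(3)^2 - 9*(3)^1 - 9 = (243) + (-72) + (-27) + (-9) = 135; answer 135
Part II: S1 = 135; c = -20; cross terms: (-12*-20 - 24*1)=216, (24*35 - -19*-20)=460, (-19*1 - -12*35)=401; twice the area = |1077| = 1077; area = 1077/2; boundary points = 3 + 1 + 1 = 5; strictly interior points = area - boundary/2 + 1 = 537; answer 537

537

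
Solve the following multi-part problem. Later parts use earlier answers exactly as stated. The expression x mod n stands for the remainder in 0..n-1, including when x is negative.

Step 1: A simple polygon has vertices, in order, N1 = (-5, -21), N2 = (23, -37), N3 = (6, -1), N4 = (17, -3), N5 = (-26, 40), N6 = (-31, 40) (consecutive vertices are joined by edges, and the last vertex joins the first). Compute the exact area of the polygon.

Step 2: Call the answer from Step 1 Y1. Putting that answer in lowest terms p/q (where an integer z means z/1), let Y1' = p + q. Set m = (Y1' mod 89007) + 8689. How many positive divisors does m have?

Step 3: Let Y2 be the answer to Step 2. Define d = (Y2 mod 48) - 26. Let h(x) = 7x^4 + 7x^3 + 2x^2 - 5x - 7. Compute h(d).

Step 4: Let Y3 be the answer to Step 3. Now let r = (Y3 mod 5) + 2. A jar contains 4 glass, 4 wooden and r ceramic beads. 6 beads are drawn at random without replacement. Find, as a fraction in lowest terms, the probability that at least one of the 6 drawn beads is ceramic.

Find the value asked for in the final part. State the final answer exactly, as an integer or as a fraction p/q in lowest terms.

422/429

Step 1: cross terms: (-5*-37 - 23*-21)=668, (23*-1 - 6*-37)=199, (6*-3 - 17*-1)=-1, (17*40 - -26*-3)=602, (-26*40 - -31*40)=200, (-31*-21 - -5*40)=851; twice the area = |2519| = 2519; area = 2519/2; answer 2519/2
Step 2: Y1 = 2519/2; threaded value p + q = 2521; m = 11210; 11210 = 2 * 5 * 19 * 59; number of divisors = (1+1) * (1+1) * (1+1) * (1+1) = 16; answer 16
Step 3: Y2 = 16; d = -10; 7*(-10)^4 + 7*(-10)^3 + 2*(-10)^2 - 5*(-10)^1 - 7 = (70000) + (-7000) + (200) + (50) + (-7) = 63243; answer 63243
Step 4: Y3 = 63243; r = 5; total draws C(13,6) = 1716; complement C(8,6) = 28; favorable 1716 - 28 = 1688; P = 422/429; answer 422/429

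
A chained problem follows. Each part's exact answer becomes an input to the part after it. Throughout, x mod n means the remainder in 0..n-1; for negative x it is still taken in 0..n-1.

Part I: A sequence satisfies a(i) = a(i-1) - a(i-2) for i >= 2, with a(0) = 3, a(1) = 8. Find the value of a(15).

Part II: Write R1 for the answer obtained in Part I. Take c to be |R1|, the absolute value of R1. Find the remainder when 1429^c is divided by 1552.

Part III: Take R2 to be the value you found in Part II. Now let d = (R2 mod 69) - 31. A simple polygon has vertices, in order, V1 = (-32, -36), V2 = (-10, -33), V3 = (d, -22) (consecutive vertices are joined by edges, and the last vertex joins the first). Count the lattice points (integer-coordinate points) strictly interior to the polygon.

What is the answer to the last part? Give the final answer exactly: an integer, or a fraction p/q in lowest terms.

129

Part I: a(2) = 1*(8) - 1*(3) = 5; iterating: a(2)=5, a(3)=-3, a(4)=-8, a(5)=-5, a(6)=3, a(7)=8, a(8)=5, a(9)=-3, a(10)=-8, a(11)=-5, a(12)=3, a(13)=8, a(14)=5, a(15)=-3; answer -3
Part II: R1 = -3; c = 3; squarings mod 1552: 1429^1=1429, 1429^2=1161; 1429^3 = 1429^1 * 1429^2 = 1533 (mod 1552); answer 1533
Part III: R2 = 1533; d = -16; cross terms: (-32*-33 - -10*-36)=696, (-10*-22 - -16*-33)=-308, (-16*-36 - -32*-22)=-128; twice the area = |260| = 260; area = 130; boundary points = 1 + 1 + 2 = 4; strictly interior points = area - boundary/2 + 1 = 129; answer 129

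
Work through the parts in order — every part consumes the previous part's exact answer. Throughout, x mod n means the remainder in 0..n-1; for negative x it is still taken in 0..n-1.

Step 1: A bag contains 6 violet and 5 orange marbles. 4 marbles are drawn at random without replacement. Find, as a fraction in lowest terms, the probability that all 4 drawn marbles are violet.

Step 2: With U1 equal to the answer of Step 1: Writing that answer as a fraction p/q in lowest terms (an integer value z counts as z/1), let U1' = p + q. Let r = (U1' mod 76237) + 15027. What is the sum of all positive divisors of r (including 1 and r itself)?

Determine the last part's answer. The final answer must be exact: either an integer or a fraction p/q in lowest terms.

Step 1: total draws C(11,4) = 330; favorable C(6,4) = 15; P = 1/22; answer 1/22
Step 2: U1 = 1/22; threaded value p + q = 23; r = 15050; 15050 = 2 * 5^2 * 7 * 43; sigma = (1 + 2) * (1 + 5 + 25) * (1 + 7) * (1 + 43) = 3 * 31 * 8 * 44 = 32736; answer 32736

32736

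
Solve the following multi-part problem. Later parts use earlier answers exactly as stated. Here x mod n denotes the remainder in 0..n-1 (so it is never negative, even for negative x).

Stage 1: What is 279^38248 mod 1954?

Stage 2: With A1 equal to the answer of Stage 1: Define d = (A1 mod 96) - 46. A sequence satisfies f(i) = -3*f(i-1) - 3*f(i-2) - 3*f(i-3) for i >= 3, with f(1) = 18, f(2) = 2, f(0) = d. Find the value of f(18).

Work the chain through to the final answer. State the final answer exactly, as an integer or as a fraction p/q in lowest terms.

38580138

Stage 1: squarings mod 1954: 279^1=279, 279^2=1635, 279^4=153, 279^8=1915, 279^16=1521, 279^32=1859, 279^64=1209, 279^128=89, 279^256=105, 279^512=1255, 279^1024=101, 279^2048=431, 279^4096=131, 279^8192=1529, 279^16384=857, 279^32768=1699; 279^38248 = 279^8 * 279^32 * 279^64 * 279^256 * 279^1024 * 279^4096 * 279^32768 = 1149 (mod 1954); answer 1149
Stage 2: A1 = 1149; d = 47; f(3) = -3*(2) - 3*(18) - 3*(47) = -201; iterating: f(3)=-201, f(4)=543, f(5)=-1032, f(6)=2070, f(7)=-4743, f(8)=11115, f(9)=-25326, f(10)=56862, f(11)=-127953, f(12)=289251, f(13)=-654480, f(14)=1479546, f(15)=-3342951, f(16)=7553655, f(17)=-17070750, f(18)=38580138; answer 38580138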